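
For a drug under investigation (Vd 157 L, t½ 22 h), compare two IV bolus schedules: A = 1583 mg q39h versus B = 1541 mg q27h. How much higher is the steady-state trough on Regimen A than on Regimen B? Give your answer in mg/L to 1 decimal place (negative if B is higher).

Regimen A: f = (1/2)^(39/22) ≈ 0.2927; Cmin,ss = (1583/157)·f/(1−f) ≈ 4.173 mg/L.
Regimen B: f = (1/2)^(27/22) ≈ 0.4271; Cmin,ss = (1541/157)·f/(1−f) ≈ 7.317 mg/L.
Difference ≈ 4.173 − 7.317 ≈ -3.144 mg/L.

-3.1 mg/L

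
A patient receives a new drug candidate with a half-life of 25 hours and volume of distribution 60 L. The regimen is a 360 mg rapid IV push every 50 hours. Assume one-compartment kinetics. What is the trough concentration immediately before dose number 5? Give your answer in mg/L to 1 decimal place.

2.0 mg/L

f = (1/2)^(τ/t½) = (1/2)^(50/25) ≈ 0.2500.
C₀ = D/Vd = 360/60 ≈ 6.000 mg/L.
Before the 5th dose, 4 doses have been given. Superposition: Cmin = C₀·(f + f² + … + f^4).
≈ 6.000 × (0.2500 + 0.0625 + 0.0156 + 0.0039) ≈ 6.000 × 0.3320 ≈ 1.992 mg/L.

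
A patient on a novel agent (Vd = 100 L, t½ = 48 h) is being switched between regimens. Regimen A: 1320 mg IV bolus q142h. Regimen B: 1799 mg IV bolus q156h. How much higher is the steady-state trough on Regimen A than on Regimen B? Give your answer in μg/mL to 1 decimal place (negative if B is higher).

Regimen A: f = (1/2)^(142/48) ≈ 0.1287; Cmin,ss = (1320/100)·f/(1−f) ≈ 1.950 μg/mL.
Regimen B: f = (1/2)^(156/48) ≈ 0.1051; Cmin,ss = (1799/100)·f/(1−f) ≈ 2.113 μg/mL.
Difference ≈ 1.950 − 2.113 ≈ -0.163 μg/mL.

-0.2 μg/mL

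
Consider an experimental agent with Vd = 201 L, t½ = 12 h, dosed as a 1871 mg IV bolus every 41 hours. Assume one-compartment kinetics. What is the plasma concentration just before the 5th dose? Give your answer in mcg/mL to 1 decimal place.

f = (1/2)^(τ/t½) = (1/2)^(41/12) ≈ 0.0936.
C₀ = D/Vd = 1871/201 ≈ 9.308 mcg/mL.
Before the 5th dose, 4 doses have been given. Superposition: Cmin = C₀·(f + f² + … + f^4).
≈ 9.308 × (0.0936 + 0.0088 + 0.0008 + 0.0001) ≈ 9.308 × 0.1033 ≈ 0.962 mcg/mL.

1.0 mcg/mL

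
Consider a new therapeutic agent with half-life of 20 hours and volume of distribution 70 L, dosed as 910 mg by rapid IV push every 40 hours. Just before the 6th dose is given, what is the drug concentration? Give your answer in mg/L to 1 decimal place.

4.3 mg/L

f = (1/2)^(τ/t½) = (1/2)^(40/20) ≈ 0.2500.
C₀ = D/Vd = 910/70 ≈ 13.000 mg/L.
Before the 6th dose, 5 doses have been given. Superposition: Cmin = C₀·(f + f² + … + f^5).
≈ 13.000 × (0.2500 + 0.0625 + 0.0156 + 0.0039 + 0.0010) ≈ 13.000 × 0.3330 ≈ 4.329 mg/L.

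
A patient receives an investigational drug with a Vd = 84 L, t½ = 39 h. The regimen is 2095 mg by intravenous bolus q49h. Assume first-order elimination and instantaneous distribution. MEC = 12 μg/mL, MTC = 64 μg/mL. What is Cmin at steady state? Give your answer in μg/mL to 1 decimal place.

τ/t½ = 49/39 ≈ 1.2564, so fraction remaining f = (1/2)^(49/39) ≈ 0.4186.
Accumulation ratio R = 1/(1 − f) ≈ 1/0.5814 ≈ 1.7200.
Single-dose peak C₀ = D/Vd = 2095/84 ≈ 24.940 μg/mL.
Cmax,ss = C₀/(1 − f) ≈ 24.940/0.5814 ≈ 42.896 μg/mL.
One interval later, Cmin,ss = Cmax,ss·e^(−kτ) ≈ 42.896 × 0.4186 ≈ 17.956 μg/mL.
Trough 18.0 μg/mL vs MEC 12 μg/mL: adequate.

18.0 μg/mL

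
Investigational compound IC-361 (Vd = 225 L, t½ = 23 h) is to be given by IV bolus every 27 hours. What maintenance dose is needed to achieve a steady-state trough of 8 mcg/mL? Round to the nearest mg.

τ/t½ = 27/23 ≈ 1.1739, so f = (1/2)^(27/23) ≈ 0.443218.
Cmin,ss = (D/Vd)·f/(1−f), so D = Cmin,ss·Vd·(1−f)/f.
D = 8 × 225 × (1−f)/f ≈ 8 × 225 × 1.25623 ≈ 2261.21 mg.

2261 mg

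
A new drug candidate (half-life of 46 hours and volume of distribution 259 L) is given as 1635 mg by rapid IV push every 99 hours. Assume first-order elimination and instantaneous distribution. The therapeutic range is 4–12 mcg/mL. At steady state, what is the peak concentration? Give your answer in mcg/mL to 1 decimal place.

8.1 mcg/mL

τ/t½ = 99/46 ≈ 2.1522, so fraction remaining f = (1/2)^(99/46) ≈ 0.2250.
Accumulation ratio R = 1/(1 − f) ≈ 1/0.7750 ≈ 1.2903.
Single-dose peak C₀ = D/Vd = 1635/259 ≈ 6.313 mcg/mL.
Cmax,ss = C₀/(1 − f) ≈ 6.313/0.7750 ≈ 8.146 mcg/mL.
Peak 8.1 mcg/mL vs MTC 12 mcg/mL: below toxic threshold.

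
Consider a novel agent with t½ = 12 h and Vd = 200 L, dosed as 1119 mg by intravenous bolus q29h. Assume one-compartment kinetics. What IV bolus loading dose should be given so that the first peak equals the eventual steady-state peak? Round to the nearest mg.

f = (1/2)^(29/12) ≈ 0.187288; accumulation ratio R = 1/(1−f) ≈ 1.23045.
Loading dose to hit Cmax,ss on first dose: D_load = D_maint·R ≈ 1119 × 1.23045 ≈ 1376.87 mg.

1377 mg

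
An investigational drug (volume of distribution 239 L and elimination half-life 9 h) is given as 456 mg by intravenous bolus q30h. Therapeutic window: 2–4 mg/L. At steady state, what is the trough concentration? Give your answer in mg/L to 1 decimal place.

0.2 mg/L

Over one 30-h interval, 30/9 ≈ 3.3333 half-lives elapse, leaving f ≈ 0.0992 of each dose.
Accumulation ratio R = 1/(1 − f) ≈ 1/0.9008 ≈ 1.1101.
Single-dose peak C₀ = D/Vd = 456/239 ≈ 1.908 mg/L.
Steady-state peak Cmax,ss = C₀·R ≈ 1.908 × 1.1101 ≈ 2.118 mg/L.
Steady-state trough Cmin,ss = Cmax,ss·f ≈ 2.118 × 0.0992 ≈ 0.210 mg/L.
Trough 0.2 mg/L vs MEC 2 mg/L: subtherapeutic.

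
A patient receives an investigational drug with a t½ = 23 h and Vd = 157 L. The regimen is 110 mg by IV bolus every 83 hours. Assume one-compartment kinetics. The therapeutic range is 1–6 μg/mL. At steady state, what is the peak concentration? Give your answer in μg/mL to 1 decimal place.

0.8 μg/mL

k = ln2/t½ = ln2/23 ≈ 0.030137 h⁻¹; fraction remaining f = e^(−kτ) = e^(−0.030137×83) ≈ 0.0820.
At steady state, accumulation factor R = 1/(1 − e^(−kτ)) ≈ 1.0893.
Single-dose peak C₀ = D/Vd = 110/157 ≈ 0.701 μg/mL.
Steady-state peak Cmax,ss = C₀·R ≈ 0.701 × 1.0893 ≈ 0.764 μg/mL.
Peak 0.8 μg/mL vs MTC 6 μg/mL: below toxic threshold.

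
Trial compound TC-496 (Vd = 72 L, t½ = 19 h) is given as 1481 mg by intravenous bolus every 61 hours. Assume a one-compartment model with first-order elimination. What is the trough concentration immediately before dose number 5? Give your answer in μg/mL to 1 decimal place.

2.5 μg/mL

f = (1/2)^(τ/t½) = (1/2)^(61/19) ≈ 0.1080.
C₀ = D/Vd = 1481/72 ≈ 20.569 μg/mL.
Before the 5th dose, 4 doses have been given. Superposition: Cmin = C₀·(f + f² + … + f^4).
≈ 20.569 × (0.1080 + 0.0117 + 0.0013 + 0.0001) ≈ 20.569 × 0.1211 ≈ 2.491 μg/mL.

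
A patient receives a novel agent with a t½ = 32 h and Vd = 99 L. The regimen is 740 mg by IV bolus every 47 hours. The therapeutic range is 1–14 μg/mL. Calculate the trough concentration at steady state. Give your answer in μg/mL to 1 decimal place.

Over one 47-h interval, 47/32 ≈ 1.4688 half-lives elapse, leaving f ≈ 0.3613 of each dose.
At steady state, accumulation factor R = 1/(1 − e^(−kτ)) ≈ 1.5657.
Single-dose peak C₀ = D/Vd = 740/99 ≈ 7.475 μg/mL.
Steady-state peak Cmax,ss = C₀·R ≈ 7.475 × 1.5657 ≈ 11.704 μg/mL.
Steady-state trough Cmin,ss = Cmax,ss·f ≈ 11.704 × 0.3613 ≈ 4.229 μg/mL.
Trough 4.2 μg/mL vs MEC 1 μg/mL: adequate.

4.2 μg/mL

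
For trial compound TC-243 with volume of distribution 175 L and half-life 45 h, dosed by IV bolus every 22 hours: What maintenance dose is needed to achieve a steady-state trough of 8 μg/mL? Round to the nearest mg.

τ/t½ = 22/45 ≈ 0.48889, so f = (1/2)^(22/45) ≈ 0.712574.
Cmin,ss = (D/Vd)·f/(1−f), so D = Cmin,ss·Vd·(1−f)/f.
D = 8 × 175 × (1−f)/f ≈ 8 × 175 × 0.40336 ≈ 564.70 mg.

565 mg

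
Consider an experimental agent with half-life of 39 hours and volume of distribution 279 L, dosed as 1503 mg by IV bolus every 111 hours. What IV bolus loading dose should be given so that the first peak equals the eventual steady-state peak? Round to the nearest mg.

1746 mg

f = (1/2)^(111/39) ≈ 0.139066; accumulation ratio R = 1/(1−f) ≈ 1.16153.
Loading dose to hit Cmax,ss on first dose: D_load = D_maint·R ≈ 1503 × 1.16153 ≈ 1745.78 mg.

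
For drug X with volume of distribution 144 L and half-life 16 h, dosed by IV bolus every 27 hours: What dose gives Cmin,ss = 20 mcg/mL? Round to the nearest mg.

τ/t½ = 27/16 ≈ 1.6875, so f = (1/2)^(27/16) ≈ 0.310464.
Cmin,ss = (D/Vd)·f/(1−f), so D = Cmin,ss·Vd·(1−f)/f.
D = 20 × 144 × (1−f)/f ≈ 20 × 144 × 2.22099 ≈ 6396.45 mg.

6396 mg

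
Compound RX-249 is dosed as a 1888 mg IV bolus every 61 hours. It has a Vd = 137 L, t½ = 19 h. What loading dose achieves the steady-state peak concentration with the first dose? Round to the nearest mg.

2117 mg

f = (1/2)^(61/19) ≈ 0.108028; accumulation ratio R = 1/(1−f) ≈ 1.12111.
Loading dose to hit Cmax,ss on first dose: D_load = D_maint·R ≈ 1888 × 1.12111 ≈ 2116.66 mg.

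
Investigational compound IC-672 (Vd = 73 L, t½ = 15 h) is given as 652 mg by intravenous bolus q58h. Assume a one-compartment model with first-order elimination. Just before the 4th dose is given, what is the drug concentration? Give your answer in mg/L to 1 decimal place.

f = (1/2)^(τ/t½) = (1/2)^(58/15) ≈ 0.0686.
C₀ = D/Vd = 652/73 ≈ 8.932 mg/L.
Before the 4th dose, 3 doses have been given. Superposition: Cmin = C₀·(f + f² + … + f^3).
≈ 8.932 × (0.0686 + 0.0047 + 0.0003) ≈ 8.932 × 0.0736 ≈ 0.657 mg/L.

0.7 mg/L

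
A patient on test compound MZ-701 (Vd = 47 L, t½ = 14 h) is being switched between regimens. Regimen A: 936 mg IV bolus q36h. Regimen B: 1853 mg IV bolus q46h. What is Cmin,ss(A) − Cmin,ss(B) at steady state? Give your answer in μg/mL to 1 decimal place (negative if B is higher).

-0.5 μg/mL

Regimen A: f = (1/2)^(36/14) ≈ 0.1682; Cmin,ss = (936/47)·f/(1−f) ≈ 4.027 μg/mL.
Regimen B: f = (1/2)^(46/14) ≈ 0.1025; Cmin,ss = (1853/47)·f/(1−f) ≈ 4.503 μg/mL.
Difference ≈ 4.027 − 4.503 ≈ -0.476 μg/mL.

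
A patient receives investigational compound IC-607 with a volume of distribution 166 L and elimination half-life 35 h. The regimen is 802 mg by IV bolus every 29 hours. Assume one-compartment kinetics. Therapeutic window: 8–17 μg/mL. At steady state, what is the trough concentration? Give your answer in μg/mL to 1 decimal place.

k = ln2/t½ = ln2/35 ≈ 0.019804 h⁻¹; fraction remaining f = e^(−kτ) = e^(−0.019804×29) ≈ 0.5631.
Single-dose peak C₀ = D/Vd = 802/166 ≈ 4.831 μg/mL.
Steady-state trough Cmin,ss = C₀·f/(1−f) ≈ 4.831 × 0.5631/0.4369 ≈ 6.226 μg/mL.
Trough 6.2 μg/mL vs MEC 8 μg/mL: subtherapeutic.

6.2 μg/mL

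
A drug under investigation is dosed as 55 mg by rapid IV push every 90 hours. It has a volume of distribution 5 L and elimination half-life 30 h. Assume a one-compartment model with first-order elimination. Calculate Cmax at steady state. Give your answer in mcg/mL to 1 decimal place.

τ = 90 h = 3 half-lives, so f = (1/2)^3 = 0.125.
Accumulation ratio R = 1/(1 − f) = 1/0.875 = 8/7.
Single-dose peak C₀ = D/Vd = 55/5 = 11 mcg/mL.
Steady-state peak Cmax,ss = C₀·R = 11 × 8/7 ≈ 12.571 mcg/mL.

12.6 mcg/mL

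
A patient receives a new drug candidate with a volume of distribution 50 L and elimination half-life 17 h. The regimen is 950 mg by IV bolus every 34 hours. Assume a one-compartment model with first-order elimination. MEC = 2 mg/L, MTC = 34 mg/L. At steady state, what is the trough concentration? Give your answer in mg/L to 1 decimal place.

6.3 mg/L

The dosing interval is 2 half-lives, so f = 2^(−2) = 0.25.
At steady state, R = 1/(1 − 0.25) = 4/3.
Single-dose peak C₀ = D/Vd = 950/50 = 19 mg/L.
Steady-state peak Cmax,ss = C₀·R = 19 × 4/3 ≈ 25.333 mg/L.
Steady-state trough Cmin,ss = Cmax,ss·f ≈ 25.333 × 0.25 ≈ 6.333 mg/L.
Trough 6.3 mg/L vs MEC 2 mg/L: adequate.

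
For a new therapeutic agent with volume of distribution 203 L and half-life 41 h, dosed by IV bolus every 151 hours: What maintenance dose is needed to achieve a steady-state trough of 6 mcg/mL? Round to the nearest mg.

τ/t½ = 151/41 ≈ 3.6829, so f = (1/2)^(151/41) ≈ 0.077863.
Cmin,ss = (D/Vd)·f/(1−f), so D = Cmin,ss·Vd·(1−f)/f.
D = 6 × 203 × (1−f)/f ≈ 6 × 203 × 11.84307 ≈ 14424.86 mg.

14425 mg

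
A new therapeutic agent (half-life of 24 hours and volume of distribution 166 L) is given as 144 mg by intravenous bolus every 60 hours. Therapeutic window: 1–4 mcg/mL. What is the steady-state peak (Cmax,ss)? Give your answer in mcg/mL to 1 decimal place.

k = ln2/t½ = ln2/24 ≈ 0.028881 h⁻¹; fraction remaining f = e^(−kτ) = e^(−0.028881×60) ≈ 0.1768.
Accumulation ratio R = 1/(1 − f) ≈ 1/0.8232 ≈ 1.2148.
Each bolus raises the concentration by D/Vd = 144/166 ≈ 0.867 mcg/mL.
Cmax,ss = C₀/(1 − f) ≈ 0.867/0.8232 ≈ 1.053 mcg/mL.
Peak 1.1 mcg/mL vs MTC 4 mcg/mL: below toxic threshold.

1.1 mcg/mL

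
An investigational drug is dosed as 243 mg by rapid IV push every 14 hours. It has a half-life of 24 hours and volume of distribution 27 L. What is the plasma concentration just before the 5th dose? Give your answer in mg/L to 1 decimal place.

14.5 mg/L

f = (1/2)^(τ/t½) = (1/2)^(14/24) ≈ 0.6674.
C₀ = D/Vd = 243/27 ≈ 9.000 mg/L.
Before the 5th dose, 4 doses have been given. Superposition: Cmin = C₀·(f + f² + … + f^4).
≈ 9.000 × (0.6674 + 0.4454 + 0.2973 + 0.1984) ≈ 9.000 × 1.6085 ≈ 14.476 mg/L.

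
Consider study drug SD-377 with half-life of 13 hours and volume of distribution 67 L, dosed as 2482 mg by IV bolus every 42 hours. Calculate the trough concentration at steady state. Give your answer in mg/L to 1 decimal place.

4.4 mg/L

τ/t½ = 42/13 ≈ 3.2308, so fraction remaining f = (1/2)^(42/13) ≈ 0.1065.
At steady state, accumulation factor R = 1/(1 − e^(−kτ)) ≈ 1.1192.
Single-dose peak C₀ = D/Vd = 2482/67 ≈ 37.045 mg/L.
Steady-state peak Cmax,ss = C₀·R ≈ 37.045 × 1.1192 ≈ 41.461 mg/L.
One interval later, Cmin,ss = Cmax,ss·e^(−kτ) ≈ 41.461 × 0.1065 ≈ 4.416 mg/L.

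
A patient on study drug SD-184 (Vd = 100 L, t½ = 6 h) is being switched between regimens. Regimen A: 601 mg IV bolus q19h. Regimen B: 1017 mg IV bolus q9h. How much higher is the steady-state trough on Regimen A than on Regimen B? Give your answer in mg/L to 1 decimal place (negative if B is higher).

-4.8 mg/L

Regimen A: f = (1/2)^(19/6) ≈ 0.1114; Cmin,ss = (601/100)·f/(1−f) ≈ 0.753 mg/L.
Regimen B: f = (1/2)^(9/6) ≈ 0.3536; Cmin,ss = (1017/100)·f/(1−f) ≈ 5.563 mg/L.
Difference ≈ 0.753 − 5.563 ≈ -4.810 mg/L.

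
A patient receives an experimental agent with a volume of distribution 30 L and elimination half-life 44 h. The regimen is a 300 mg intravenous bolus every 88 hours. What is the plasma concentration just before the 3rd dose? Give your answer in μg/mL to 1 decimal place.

3.1 μg/mL

f = (1/2)^(τ/t½) = (1/2)^(88/44) ≈ 0.2500.
C₀ = D/Vd = 300/30 ≈ 10.000 μg/mL.
Before the 3rd dose, 2 doses have been given. Superposition: Cmin = C₀·(f + f²).
≈ 10.000 × (0.2500 + 0.0625) ≈ 10.000 × 0.3125 ≈ 3.125 μg/mL.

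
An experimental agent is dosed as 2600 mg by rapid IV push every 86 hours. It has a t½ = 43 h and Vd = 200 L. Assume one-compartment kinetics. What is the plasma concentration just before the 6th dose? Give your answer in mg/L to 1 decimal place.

4.3 mg/L

f = (1/2)^(τ/t½) = (1/2)^(86/43) ≈ 0.2500.
C₀ = D/Vd = 2600/200 ≈ 13.000 mg/L.
Before the 6th dose, 5 doses have been given. Superposition: Cmin = C₀·(f + f² + … + f^5).
≈ 13.000 × (0.2500 + 0.0625 + 0.0156 + 0.0039 + 0.0010) ≈ 13.000 × 0.3330 ≈ 4.329 mg/L.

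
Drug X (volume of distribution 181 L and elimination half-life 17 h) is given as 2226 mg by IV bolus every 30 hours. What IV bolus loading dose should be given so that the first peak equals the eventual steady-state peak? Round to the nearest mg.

f = (1/2)^(30/17) ≈ 0.294287; accumulation ratio R = 1/(1−f) ≈ 1.41701.
Loading dose to hit Cmax,ss on first dose: D_load = D_maint·R ≈ 2226 × 1.41701 ≈ 3154.26 mg.

3154 mg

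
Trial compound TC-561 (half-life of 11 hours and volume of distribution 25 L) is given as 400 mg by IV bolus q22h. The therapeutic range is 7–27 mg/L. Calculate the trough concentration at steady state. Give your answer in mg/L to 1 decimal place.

τ = 22 h = 2 half-lives, so f = (1/2)^2 = 0.25.
At steady state, R = 1/(1 − 0.25) = 4/3.
Single-dose peak C₀ = D/Vd = 400/25 = 16 mg/L.
Steady-state peak Cmax,ss = C₀·R = 16 × 4/3 ≈ 21.333 mg/L.
Steady-state trough Cmin,ss = Cmax,ss·f ≈ 21.333 × 0.25 ≈ 5.333 mg/L.
Trough 5.3 mg/L vs MEC 7 mg/L: subtherapeutic.

5.3 mg/L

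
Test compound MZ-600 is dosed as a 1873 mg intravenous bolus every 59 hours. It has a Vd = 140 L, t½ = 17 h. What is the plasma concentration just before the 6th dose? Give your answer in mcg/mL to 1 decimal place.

f = (1/2)^(τ/t½) = (1/2)^(59/17) ≈ 0.0902.
C₀ = D/Vd = 1873/140 ≈ 13.379 mcg/mL.
Before the 6th dose, 5 doses have been given. Superposition: Cmin = C₀·(f + f² + … + f^5).
≈ 13.379 × (0.0902 + 0.0081 + 0.0007 + 0.0001 + 0.0000) ≈ 13.379 × 0.0991 ≈ 1.326 mcg/mL.

1.3 mcg/mL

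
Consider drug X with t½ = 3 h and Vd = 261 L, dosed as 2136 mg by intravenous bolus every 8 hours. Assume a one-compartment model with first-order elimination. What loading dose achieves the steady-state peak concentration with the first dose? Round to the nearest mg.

2535 mg

f = (1/2)^(8/3) ≈ 0.157490; accumulation ratio R = 1/(1−f) ≈ 1.18693.
Loading dose to hit Cmax,ss on first dose: D_load = D_maint·R ≈ 2136 × 1.18693 ≈ 2535.28 mg.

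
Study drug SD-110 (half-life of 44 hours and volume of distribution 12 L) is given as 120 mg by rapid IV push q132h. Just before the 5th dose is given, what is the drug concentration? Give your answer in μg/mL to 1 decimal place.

f = (1/2)^(τ/t½) = (1/2)^(132/44) ≈ 0.1250.
C₀ = D/Vd = 120/12 ≈ 10.000 μg/mL.
Before the 5th dose, 4 doses have been given. Superposition: Cmin = C₀·(f + f² + … + f^4).
≈ 10.000 × (0.1250 + 0.0156 + 0.0020 + 0.0002) ≈ 10.000 × 0.1428 ≈ 1.428 μg/mL.

1.4 μg/mL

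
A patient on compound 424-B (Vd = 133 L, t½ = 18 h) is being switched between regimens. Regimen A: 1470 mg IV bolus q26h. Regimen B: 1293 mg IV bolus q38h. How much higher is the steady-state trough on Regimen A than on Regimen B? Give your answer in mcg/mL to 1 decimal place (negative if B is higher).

3.5 mcg/mL

Regimen A: f = (1/2)^(26/18) ≈ 0.3674; Cmin,ss = (1470/133)·f/(1−f) ≈ 6.419 mcg/mL.
Regimen B: f = (1/2)^(38/18) ≈ 0.2315; Cmin,ss = (1293/133)·f/(1−f) ≈ 2.929 mcg/mL.
Difference ≈ 6.419 − 2.929 ≈ 3.490 mcg/mL.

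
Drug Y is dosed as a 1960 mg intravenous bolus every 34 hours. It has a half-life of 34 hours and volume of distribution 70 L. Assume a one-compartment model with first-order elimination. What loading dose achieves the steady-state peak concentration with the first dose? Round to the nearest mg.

f = (1/2)^(34/34) ≈ 0.500000; accumulation ratio R = 1/(1−f) ≈ 2.00000.
Loading dose to hit Cmax,ss on first dose: D_load = D_maint·R ≈ 1960 × 2.00000 ≈ 3920.00 mg.

3920 mg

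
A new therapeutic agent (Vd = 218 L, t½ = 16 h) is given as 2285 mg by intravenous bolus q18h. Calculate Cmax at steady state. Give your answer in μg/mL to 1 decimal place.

Over one 18-h interval, 18/16 ≈ 1.125 half-lives elapse, leaving f ≈ 0.4585 of each dose.
At steady state, accumulation factor R = 1/(1 − e^(−kτ)) ≈ 1.8467.
Each bolus raises the concentration by D/Vd = 2285/218 ≈ 10.482 μg/mL.
Cmax,ss = C₀/(1 − f) ≈ 10.482/0.5415 ≈ 19.357 μg/mL.

19.4 μg/mL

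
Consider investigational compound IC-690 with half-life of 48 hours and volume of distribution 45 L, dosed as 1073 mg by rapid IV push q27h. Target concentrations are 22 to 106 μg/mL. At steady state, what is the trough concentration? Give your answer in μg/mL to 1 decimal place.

50.0 μg/mL

k = ln2/t½ = ln2/48 ≈ 0.014441 h⁻¹; fraction remaining f = e^(−kτ) = e^(−0.014441×27) ≈ 0.6771.
Accumulation ratio R = 1/(1 − f) ≈ 1/0.3229 ≈ 3.0969.
Each bolus raises the concentration by D/Vd = 1073/45 ≈ 23.844 μg/mL.
Cmax,ss = C₀/(1 − f) ≈ 23.844/0.3229 ≈ 73.843 μg/mL.
One interval later, Cmin,ss = Cmax,ss·e^(−kτ) ≈ 73.843 × 0.6771 ≈ 49.999 μg/mL.
Trough 50.0 μg/mL vs MEC 22 μg/mL: adequate.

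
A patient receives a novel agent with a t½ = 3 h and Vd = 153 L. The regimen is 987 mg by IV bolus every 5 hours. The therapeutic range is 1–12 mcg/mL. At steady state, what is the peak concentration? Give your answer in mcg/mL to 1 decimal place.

9.4 mcg/mL

τ/t½ = 5/3 ≈ 1.6667, so fraction remaining f = (1/2)^(5/3) ≈ 0.3150.
Accumulation ratio R = 1/(1 − f) ≈ 1/0.6850 ≈ 1.4599.
Single-dose peak C₀ = D/Vd = 987/153 ≈ 6.451 mcg/mL.
Steady-state peak Cmax,ss = C₀·R ≈ 6.451 × 1.4599 ≈ 9.418 mcg/mL.
Peak 9.4 mcg/mL vs MTC 12 mcg/mL: below toxic threshold.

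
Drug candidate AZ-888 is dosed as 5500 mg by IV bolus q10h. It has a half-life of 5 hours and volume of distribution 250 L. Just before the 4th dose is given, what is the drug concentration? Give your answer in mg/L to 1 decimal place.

7.2 mg/L

f = (1/2)^(τ/t½) = (1/2)^(10/5) ≈ 0.2500.
C₀ = D/Vd = 5500/250 ≈ 22.000 mg/L.
Before the 4th dose, 3 doses have been given. Superposition: Cmin = C₀·(f + f² + … + f^3).
≈ 22.000 × (0.2500 + 0.0625 + 0.0156) ≈ 22.000 × 0.3281 ≈ 7.218 mg/L.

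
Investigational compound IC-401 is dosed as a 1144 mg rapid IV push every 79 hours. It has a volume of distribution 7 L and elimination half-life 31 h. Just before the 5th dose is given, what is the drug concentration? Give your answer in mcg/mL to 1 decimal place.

f = (1/2)^(τ/t½) = (1/2)^(79/31) ≈ 0.1709.
C₀ = D/Vd = 1144/7 ≈ 163.429 mcg/mL.
Before the 5th dose, 4 doses have been given. Superposition: Cmin = C₀·(f + f² + … + f^4).
≈ 163.429 × (0.1709 + 0.0292 + 0.0050 + 0.0009) ≈ 163.429 × 0.2060 ≈ 33.666 mcg/mL.

33.7 mcg/mL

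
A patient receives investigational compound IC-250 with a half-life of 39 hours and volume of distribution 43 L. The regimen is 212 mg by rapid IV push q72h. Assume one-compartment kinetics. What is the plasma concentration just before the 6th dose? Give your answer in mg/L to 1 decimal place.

1.9 mg/L

f = (1/2)^(τ/t½) = (1/2)^(72/39) ≈ 0.2781.
C₀ = D/Vd = 212/43 ≈ 4.930 mg/L.
Before the 6th dose, 5 doses have been given. Superposition: Cmin = C₀·(f + f² + … + f^5).
≈ 4.930 × (0.2781 + 0.0773 + 0.0215 + 0.0060 + 0.0017) ≈ 4.930 × 0.3846 ≈ 1.896 mg/L.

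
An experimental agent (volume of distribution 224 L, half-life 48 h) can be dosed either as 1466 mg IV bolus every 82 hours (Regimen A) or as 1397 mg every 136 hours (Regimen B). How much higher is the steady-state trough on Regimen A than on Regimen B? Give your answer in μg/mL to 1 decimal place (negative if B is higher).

Regimen A: f = (1/2)^(82/48) ≈ 0.3060; Cmin,ss = (1466/224)·f/(1−f) ≈ 2.886 μg/mL.
Regimen B: f = (1/2)^(136/48) ≈ 0.1403; Cmin,ss = (1397/224)·f/(1−f) ≈ 1.018 μg/mL.
Difference ≈ 2.886 − 1.018 ≈ 1.868 μg/mL.

1.9 μg/mL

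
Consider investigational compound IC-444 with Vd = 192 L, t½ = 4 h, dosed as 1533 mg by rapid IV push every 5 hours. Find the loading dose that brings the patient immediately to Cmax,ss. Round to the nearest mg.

f = (1/2)^(5/4) ≈ 0.420448; accumulation ratio R = 1/(1−f) ≈ 1.72547.
Loading dose to hit Cmax,ss on first dose: D_load = D_maint·R ≈ 1533 × 1.72547 ≈ 2645.15 mg.

2645 mg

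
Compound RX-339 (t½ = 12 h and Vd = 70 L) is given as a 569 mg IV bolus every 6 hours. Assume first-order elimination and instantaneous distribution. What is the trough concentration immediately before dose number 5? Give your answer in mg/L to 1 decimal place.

14.7 mg/L

f = (1/2)^(τ/t½) = (1/2)^(6/12) ≈ 0.7071.
C₀ = D/Vd = 569/70 ≈ 8.129 mg/L.
Before the 5th dose, 4 doses have been given. Superposition: Cmin = C₀·(f + f² + … + f^4).
≈ 8.129 × (0.7071 + 0.5000 + 0.3535 + 0.2500) ≈ 8.129 × 1.8106 ≈ 14.718 mg/L.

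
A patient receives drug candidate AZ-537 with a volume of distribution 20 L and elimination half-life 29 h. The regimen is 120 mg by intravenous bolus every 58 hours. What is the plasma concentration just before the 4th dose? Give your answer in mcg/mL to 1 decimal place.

f = (1/2)^(τ/t½) = (1/2)^(58/29) ≈ 0.2500.
C₀ = D/Vd = 120/20 ≈ 6.000 mcg/mL.
Before the 4th dose, 3 doses have been given. Superposition: Cmin = C₀·(f + f² + … + f^3).
≈ 6.000 × (0.2500 + 0.0625 + 0.0156) ≈ 6.000 × 0.3281 ≈ 1.969 mcg/mL.

2.0 mcg/mL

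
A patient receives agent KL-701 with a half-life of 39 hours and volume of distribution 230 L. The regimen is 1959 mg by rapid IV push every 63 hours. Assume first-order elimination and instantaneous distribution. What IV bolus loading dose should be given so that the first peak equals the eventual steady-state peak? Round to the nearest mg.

2908 mg

f = (1/2)^(63/39) ≈ 0.326378; accumulation ratio R = 1/(1−f) ≈ 1.48451.
Loading dose to hit Cmax,ss on first dose: D_load = D_maint·R ≈ 1959 × 1.48451 ≈ 2908.16 mg.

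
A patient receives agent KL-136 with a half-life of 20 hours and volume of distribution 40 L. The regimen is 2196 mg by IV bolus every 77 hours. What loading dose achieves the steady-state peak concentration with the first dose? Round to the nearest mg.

2360 mg

f = (1/2)^(77/20) ≈ 0.069348; accumulation ratio R = 1/(1−f) ≈ 1.07452.
Loading dose to hit Cmax,ss on first dose: D_load = D_maint·R ≈ 2196 × 1.07452 ≈ 2359.65 mg.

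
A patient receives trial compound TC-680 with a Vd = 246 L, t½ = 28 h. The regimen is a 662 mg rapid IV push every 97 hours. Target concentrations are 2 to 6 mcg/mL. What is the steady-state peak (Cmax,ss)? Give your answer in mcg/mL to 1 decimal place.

3.0 mcg/mL

k = ln2/t½ = ln2/28 ≈ 0.024755 h⁻¹; fraction remaining f = e^(−kτ) = e^(−0.024755×97) ≈ 0.0906.
Accumulation ratio R = 1/(1 − f) ≈ 1/0.9094 ≈ 1.0996.
Each bolus raises the concentration by D/Vd = 662/246 ≈ 2.691 mcg/mL.
Steady-state peak Cmax,ss = C₀·R ≈ 2.691 × 1.0996 ≈ 2.959 mcg/mL.
Peak 3.0 mcg/mL vs MTC 6 mcg/mL: below toxic threshold.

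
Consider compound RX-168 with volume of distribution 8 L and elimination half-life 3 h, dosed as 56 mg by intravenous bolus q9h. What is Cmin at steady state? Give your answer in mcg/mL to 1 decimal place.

τ = 9 h = 3 half-lives, so f = (1/2)^3 = 0.125.
At steady state, R = 1/(1 − 0.125) = 8/7.
Single-dose peak C₀ = D/Vd = 56/8 = 7 mcg/mL.
Steady-state peak Cmax,ss = C₀·R = 7 × 8/7 ≈ 8.000 mcg/mL.
Steady-state trough Cmin,ss = Cmax,ss·f ≈ 8.000 × 0.125 ≈ 1.000 mcg/mL.

1.0 mcg/mL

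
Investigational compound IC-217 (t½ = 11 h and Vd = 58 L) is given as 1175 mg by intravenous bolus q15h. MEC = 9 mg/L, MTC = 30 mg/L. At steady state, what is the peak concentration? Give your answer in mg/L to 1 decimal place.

Over one 15-h interval, 15/11 ≈ 1.3636 half-lives elapse, leaving f ≈ 0.3886 of each dose.
At steady state, accumulation factor R = 1/(1 − e^(−kτ)) ≈ 1.6356.
Each bolus raises the concentration by D/Vd = 1175/58 ≈ 20.259 mg/L.
Steady-state peak Cmax,ss = C₀·R ≈ 20.259 × 1.6356 ≈ 33.136 mg/L.
Peak 33.1 mg/L vs MTC 30 mg/L: exceeds toxic threshold.

33.1 mg/L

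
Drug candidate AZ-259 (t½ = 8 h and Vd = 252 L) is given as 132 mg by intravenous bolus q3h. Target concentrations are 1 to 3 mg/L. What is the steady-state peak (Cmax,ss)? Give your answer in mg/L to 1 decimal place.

k = ln2/t½ = ln2/8 ≈ 0.086643 h⁻¹; fraction remaining f = e^(−kτ) = e^(−0.086643×3) ≈ 0.7711.
Accumulation ratio R = 1/(1 − f) ≈ 1/0.2289 ≈ 4.3687.
Each bolus raises the concentration by D/Vd = 132/252 ≈ 0.524 mg/L.
Cmax,ss = C₀/(1 − f) ≈ 0.524/0.2289 ≈ 2.289 mg/L.
Peak 2.3 mg/L vs MTC 3 mg/L: below toxic threshold.

2.3 mg/L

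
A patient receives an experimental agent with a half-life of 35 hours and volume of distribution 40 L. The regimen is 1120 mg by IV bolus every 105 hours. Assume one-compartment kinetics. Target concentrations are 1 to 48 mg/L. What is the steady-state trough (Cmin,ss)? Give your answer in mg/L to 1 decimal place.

τ = 105 h = 3 half-lives, so f = (1/2)^3 = 0.125.
At steady state, R = 1/(1 − 0.125) = 8/7.
Single-dose peak C₀ = D/Vd = 1120/40 = 28 mg/L.
Steady-state peak Cmax,ss = C₀·R = 28 × 8/7 ≈ 32.000 mg/L.
Steady-state trough Cmin,ss = Cmax,ss·f ≈ 32.000 × 0.125 ≈ 4.000 mg/L.
Trough 4.0 mg/L vs MEC 1 mg/L: adequate.

4.0 mg/L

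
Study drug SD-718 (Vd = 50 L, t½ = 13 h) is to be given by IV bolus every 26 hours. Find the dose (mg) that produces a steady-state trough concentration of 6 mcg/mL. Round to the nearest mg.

τ/t½ = 26/13 ≈ 2, so f = (1/2)^(26/13) ≈ 0.250000.
Cmin,ss = (D/Vd)·f/(1−f), so D = Cmin,ss·Vd·(1−f)/f.
D = 6 × 50 × (1−f)/f ≈ 6 × 50 × 3.00000 ≈ 900.00 mg.

900 mg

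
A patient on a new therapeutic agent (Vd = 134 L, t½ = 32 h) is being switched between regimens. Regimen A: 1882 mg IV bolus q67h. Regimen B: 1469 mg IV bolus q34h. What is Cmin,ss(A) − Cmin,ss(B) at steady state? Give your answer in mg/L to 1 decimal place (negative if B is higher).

-5.8 mg/L

Regimen A: f = (1/2)^(67/32) ≈ 0.2343; Cmin,ss = (1882/134)·f/(1−f) ≈ 4.298 mg/L.
Regimen B: f = (1/2)^(34/32) ≈ 0.4788; Cmin,ss = (1469/134)·f/(1−f) ≈ 10.071 mg/L.
Difference ≈ 4.298 − 10.071 ≈ -5.773 mg/L.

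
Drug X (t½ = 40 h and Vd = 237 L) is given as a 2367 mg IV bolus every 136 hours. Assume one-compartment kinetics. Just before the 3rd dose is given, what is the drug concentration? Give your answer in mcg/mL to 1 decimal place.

f = (1/2)^(τ/t½) = (1/2)^(136/40) ≈ 0.0947.
C₀ = D/Vd = 2367/237 ≈ 9.987 mcg/mL.
Before the 3rd dose, 2 doses have been given. Superposition: Cmin = C₀·(f + f²).
≈ 9.987 × (0.0947 + 0.0090) ≈ 9.987 × 0.1037 ≈ 1.036 mcg/mL.

1.0 mcg/mL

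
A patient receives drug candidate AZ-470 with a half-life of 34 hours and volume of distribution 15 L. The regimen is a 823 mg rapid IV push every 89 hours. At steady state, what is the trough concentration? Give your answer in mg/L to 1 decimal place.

10.7 mg/L

k = ln2/t½ = ln2/34 ≈ 0.020387 h⁻¹; fraction remaining f = e^(−kτ) = e^(−0.020387×89) ≈ 0.1629.
Accumulation ratio R = 1/(1 − f) ≈ 1/0.8371 ≈ 1.1946.
Each bolus raises the concentration by D/Vd = 823/15 ≈ 54.867 mg/L.
Cmax,ss = C₀/(1 − f) ≈ 54.867/0.8371 ≈ 65.544 mg/L.
Steady-state trough Cmin,ss = Cmax,ss·f ≈ 65.544 × 0.1629 ≈ 10.677 mg/L.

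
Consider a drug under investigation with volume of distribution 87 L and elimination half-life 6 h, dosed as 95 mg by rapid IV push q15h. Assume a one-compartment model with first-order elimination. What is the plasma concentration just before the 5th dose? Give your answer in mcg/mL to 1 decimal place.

f = (1/2)^(τ/t½) = (1/2)^(15/6) ≈ 0.1768.
C₀ = D/Vd = 95/87 ≈ 1.092 mcg/mL.
Before the 5th dose, 4 doses have been given. Superposition: Cmin = C₀·(f + f² + … + f^4).
≈ 1.092 × (0.1768 + 0.0313 + 0.0055 + 0.0010) ≈ 1.092 × 0.2146 ≈ 0.234 mcg/mL.

0.2 mcg/mL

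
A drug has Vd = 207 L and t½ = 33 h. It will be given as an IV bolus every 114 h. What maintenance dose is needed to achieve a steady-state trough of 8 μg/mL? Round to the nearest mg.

16498 mg

τ/t½ = 114/33 ≈ 3.4545, so f = (1/2)^(114/33) ≈ 0.091218.
Cmin,ss = (D/Vd)·f/(1−f), so D = Cmin,ss·Vd·(1−f)/f.
D = 8 × 207 × (1−f)/f ≈ 8 × 207 × 9.96275 ≈ 16498.31 mg.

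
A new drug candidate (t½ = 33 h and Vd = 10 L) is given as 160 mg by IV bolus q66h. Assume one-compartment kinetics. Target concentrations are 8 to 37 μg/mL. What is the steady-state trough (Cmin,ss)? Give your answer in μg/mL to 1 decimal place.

5.3 μg/mL

The dosing interval is 2 half-lives, so f = 2^(−2) = 0.25.
Accumulation ratio R = 1/(1 − f) = 1/0.75 = 4/3.
Single-dose peak C₀ = D/Vd = 160/10 = 16 μg/mL.
Steady-state peak Cmax,ss = C₀·R = 16 × 4/3 ≈ 21.333 μg/mL.
Steady-state trough Cmin,ss = Cmax,ss·f ≈ 21.333 × 0.25 ≈ 5.333 μg/mL.
Trough 5.3 μg/mL vs MEC 8 μg/mL: subtherapeutic.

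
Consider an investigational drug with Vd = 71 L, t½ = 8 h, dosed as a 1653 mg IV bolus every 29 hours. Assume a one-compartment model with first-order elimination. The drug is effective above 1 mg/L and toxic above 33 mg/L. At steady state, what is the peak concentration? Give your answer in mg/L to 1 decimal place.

25.3 mg/L

τ/t½ = 29/8 ≈ 3.625, so fraction remaining f = (1/2)^(29/8) ≈ 0.0811.
Accumulation ratio R = 1/(1 − f) ≈ 1/0.9189 ≈ 1.0883.
Each bolus raises the concentration by D/Vd = 1653/71 ≈ 23.282 mg/L.
Steady-state peak Cmax,ss = C₀·R ≈ 23.282 × 1.0883 ≈ 25.338 mg/L.
Peak 25.3 mg/L vs MTC 33 mg/L: below toxic threshold.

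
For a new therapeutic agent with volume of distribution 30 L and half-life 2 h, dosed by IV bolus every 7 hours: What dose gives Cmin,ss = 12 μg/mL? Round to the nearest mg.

τ/t½ = 7/2 ≈ 3.5, so f = (1/2)^(7/2) ≈ 0.088388.
Cmin,ss = (D/Vd)·f/(1−f), so D = Cmin,ss·Vd·(1−f)/f.
D = 12 × 30 × (1−f)/f ≈ 12 × 30 × 10.31375 ≈ 3712.95 mg.

3713 mg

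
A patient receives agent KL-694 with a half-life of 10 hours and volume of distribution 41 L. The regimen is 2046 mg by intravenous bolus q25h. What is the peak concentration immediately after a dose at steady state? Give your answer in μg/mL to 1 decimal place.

Over one 25-h interval, 25/10 ≈ 2.5 half-lives elapse, leaving f ≈ 0.1768 of each dose.
At steady state, accumulation factor R = 1/(1 − e^(−kτ)) ≈ 1.2148.
Each bolus raises the concentration by D/Vd = 2046/41 ≈ 49.902 μg/mL.
Steady-state peak Cmax,ss = C₀·R ≈ 49.902 × 1.2148 ≈ 60.621 μg/mL.

60.6 μg/mL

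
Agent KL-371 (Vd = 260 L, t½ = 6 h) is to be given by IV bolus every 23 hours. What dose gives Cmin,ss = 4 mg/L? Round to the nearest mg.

13785 mg

τ/t½ = 23/6 ≈ 3.8333, so f = (1/2)^(23/6) ≈ 0.070154.
Cmin,ss = (D/Vd)·f/(1−f), so D = Cmin,ss·Vd·(1−f)/f.
D = 4 × 260 × (1−f)/f ≈ 4 × 260 × 13.25435 ≈ 13784.52 mg.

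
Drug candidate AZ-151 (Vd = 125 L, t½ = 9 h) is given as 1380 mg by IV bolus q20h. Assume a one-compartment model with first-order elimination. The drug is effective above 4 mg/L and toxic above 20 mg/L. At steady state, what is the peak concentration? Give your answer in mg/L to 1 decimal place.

14.1 mg/L

k = ln2/t½ = ln2/9 ≈ 0.077016 h⁻¹; fraction remaining f = e^(−kτ) = e^(−0.077016×20) ≈ 0.2143.
Accumulation ratio R = 1/(1 − f) ≈ 1/0.7857 ≈ 1.2728.
Each bolus raises the concentration by D/Vd = 1380/125 ≈ 11.040 mg/L.
Cmax,ss = C₀/(1 − f) ≈ 11.040/0.7857 ≈ 14.051 mg/L.
Peak 14.1 mg/L vs MTC 20 mg/L: below toxic threshold.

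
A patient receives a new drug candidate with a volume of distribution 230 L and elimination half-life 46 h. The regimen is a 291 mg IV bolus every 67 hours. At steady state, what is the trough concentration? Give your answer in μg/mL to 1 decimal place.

0.7 μg/mL

τ/t½ = 67/46 ≈ 1.4565, so fraction remaining f = (1/2)^(67/46) ≈ 0.3644.
Single-dose peak C₀ = D/Vd = 291/230 ≈ 1.265 μg/mL.
Steady-state trough Cmin,ss = C₀·f/(1−f) ≈ 1.265 × 0.3644/0.6356 ≈ 0.725 μg/mL.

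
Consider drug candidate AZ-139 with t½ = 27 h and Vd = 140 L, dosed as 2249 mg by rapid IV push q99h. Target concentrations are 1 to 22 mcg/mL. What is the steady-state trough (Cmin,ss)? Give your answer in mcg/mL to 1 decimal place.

1.4 mcg/mL

k = ln2/t½ = ln2/27 ≈ 0.025672 h⁻¹; fraction remaining f = e^(−kτ) = e^(−0.025672×99) ≈ 0.0787.
Accumulation ratio R = 1/(1 − f) ≈ 1/0.9213 ≈ 1.0854.
Each bolus raises the concentration by D/Vd = 2249/140 ≈ 16.064 mcg/mL.
Cmax,ss = C₀/(1 − f) ≈ 16.064/0.9213 ≈ 17.436 mcg/mL.
Steady-state trough Cmin,ss = Cmax,ss·f ≈ 17.436 × 0.0787 ≈ 1.372 mcg/mL.
Trough 1.4 mcg/mL vs MEC 1 mcg/mL: adequate.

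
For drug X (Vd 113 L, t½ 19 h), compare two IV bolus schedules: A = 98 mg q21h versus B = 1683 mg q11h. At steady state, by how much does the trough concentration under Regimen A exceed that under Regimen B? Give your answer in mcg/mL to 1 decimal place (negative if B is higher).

Regimen A: f = (1/2)^(21/19) ≈ 0.4648; Cmin,ss = (98/113)·f/(1−f) ≈ 0.753 mcg/mL.
Regimen B: f = (1/2)^(11/19) ≈ 0.6695; Cmin,ss = (1683/113)·f/(1−f) ≈ 30.171 mcg/mL.
Difference ≈ 0.753 − 30.171 ≈ -29.418 mcg/mL.

-29.4 mcg/mL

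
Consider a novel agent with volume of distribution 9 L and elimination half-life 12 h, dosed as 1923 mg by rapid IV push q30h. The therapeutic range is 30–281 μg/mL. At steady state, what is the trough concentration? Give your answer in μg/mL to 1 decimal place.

k = ln2/t½ = ln2/12 ≈ 0.057762 h⁻¹; fraction remaining f = e^(−kτ) = e^(−0.057762×30) ≈ 0.1768.
At steady state, accumulation factor R = 1/(1 − e^(−kτ)) ≈ 1.2148.
Single-dose peak C₀ = D/Vd = 1923/9 ≈ 213.667 μg/mL.
Steady-state peak Cmax,ss = C₀·R ≈ 213.667 × 1.2148 ≈ 259.563 μg/mL.
Steady-state trough Cmin,ss = Cmax,ss·f ≈ 259.563 × 0.1768 ≈ 45.891 μg/mL.
Trough 45.9 μg/mL vs MEC 30 μg/mL: adequate.

45.9 μg/mL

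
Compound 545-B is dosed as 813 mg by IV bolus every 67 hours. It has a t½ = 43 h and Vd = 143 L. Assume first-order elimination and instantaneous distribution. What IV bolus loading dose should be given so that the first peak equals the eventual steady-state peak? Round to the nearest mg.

1231 mg

f = (1/2)^(67/43) ≈ 0.339589; accumulation ratio R = 1/(1−f) ≈ 1.51421.
Loading dose to hit Cmax,ss on first dose: D_load = D_maint·R ≈ 813 × 1.51421 ≈ 1231.05 mg.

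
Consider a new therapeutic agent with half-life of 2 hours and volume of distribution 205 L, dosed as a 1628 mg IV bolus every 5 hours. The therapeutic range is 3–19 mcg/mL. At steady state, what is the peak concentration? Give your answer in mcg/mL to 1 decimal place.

k = ln2/t½ = ln2/2 ≈ 0.346574 h⁻¹; fraction remaining f = e^(−kτ) = e^(−0.346574×5) ≈ 0.1768.
Accumulation ratio R = 1/(1 − f) ≈ 1/0.8232 ≈ 1.2148.
Single-dose peak C₀ = D/Vd = 1628/205 ≈ 7.941 mcg/mL.
Steady-state peak Cmax,ss = C₀·R ≈ 7.941 × 1.2148 ≈ 9.647 mcg/mL.
Peak 9.6 mcg/mL vs MTC 19 mcg/mL: below toxic threshold.

9.6 mcg/mL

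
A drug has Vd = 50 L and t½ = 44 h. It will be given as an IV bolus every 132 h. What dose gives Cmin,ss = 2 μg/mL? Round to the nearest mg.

τ/t½ = 132/44 ≈ 3, so f = (1/2)^(132/44) ≈ 0.125000.
Cmin,ss = (D/Vd)·f/(1−f), so D = Cmin,ss·Vd·(1−f)/f.
D = 2 × 50 × (1−f)/f ≈ 2 × 50 × 7.00000 ≈ 700.00 mg.

700 mg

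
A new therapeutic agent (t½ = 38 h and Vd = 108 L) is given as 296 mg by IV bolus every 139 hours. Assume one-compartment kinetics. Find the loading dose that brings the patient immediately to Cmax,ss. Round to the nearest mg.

f = (1/2)^(139/38) ≈ 0.079225; accumulation ratio R = 1/(1−f) ≈ 1.08604.
Loading dose to hit Cmax,ss on first dose: D_load = D_maint·R ≈ 296 × 1.08604 ≈ 321.47 mg.

321 mg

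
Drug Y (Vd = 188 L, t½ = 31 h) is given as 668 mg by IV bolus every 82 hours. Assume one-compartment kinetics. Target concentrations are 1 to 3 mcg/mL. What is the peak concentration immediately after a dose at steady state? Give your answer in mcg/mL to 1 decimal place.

Over one 82-h interval, 82/31 ≈ 2.6452 half-lives elapse, leaving f ≈ 0.1599 of each dose.
Accumulation ratio R = 1/(1 − f) ≈ 1/0.8401 ≈ 1.1903.
Single-dose peak C₀ = D/Vd = 668/188 ≈ 3.553 mcg/mL.
Steady-state peak Cmax,ss = C₀·R ≈ 3.553 × 1.1903 ≈ 4.229 mcg/mL.
Peak 4.2 mcg/mL vs MTC 3 mcg/mL: exceeds toxic threshold.

4.2 mcg/mL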